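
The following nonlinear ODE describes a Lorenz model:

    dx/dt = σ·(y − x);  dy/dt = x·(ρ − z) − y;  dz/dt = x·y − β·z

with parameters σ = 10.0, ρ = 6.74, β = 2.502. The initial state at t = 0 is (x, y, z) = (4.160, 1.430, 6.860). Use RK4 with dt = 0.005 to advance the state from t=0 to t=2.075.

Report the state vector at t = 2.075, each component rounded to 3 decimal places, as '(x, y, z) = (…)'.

t=0.000: state=(4.160, 1.430, 6.860)
step 1 (dt=0.005): k1=(-27.300, -1.929, -11.215), k2=(-26.666, -1.801, -11.262), k3=(-26.678, -1.801, -11.258), k4=(-26.056, -1.678, -11.301); state += dt/6·(k1+2k2+2k3+k4)
t=0.005: state=(4.027, 1.421, 6.804)
t=0.010: state=(3.899, 1.413, 6.747)
t=0.015: state=(3.778, 1.407, 6.690)
continuing one RK4 step at a time; state shown every 20 steps (Δt=0.1):
t=0.100: state=(2.414, 1.415, 5.726)
t=0.200: state=(1.837, 1.578, 4.729)
t=0.300: state=(1.763, 1.836, 3.949)
t=0.400: state=(1.938, 2.202, 3.403)
t=0.500: state=(2.279, 2.694, 3.107)
t=0.600: state=(2.763, 3.315, 3.092)
t=0.700: state=(3.370, 4.023, 3.410)
t=0.800: state=(4.038, 4.699, 4.101)
t=0.900: state=(4.635, 5.136, 5.108)
t=1.000: state=(4.978, 5.138, 6.195)
t=1.100: state=(4.935, 4.695, 7.003)
t=1.200: state=(4.546, 4.043, 7.289)
t=1.300: state=(4.006, 3.463, 7.085)
t=1.400: state=(3.514, 3.092, 6.593)
t=1.500: state=(3.180, 2.936, 6.015)
t=1.600: state=(3.023, 2.950, 5.484)
t=1.700: state=(3.024, 3.093, 5.073)
t=1.800: state=(3.150, 3.329, 4.825)
t=1.900: state=(3.369, 3.620, 4.760)
t=2.000: state=(3.639, 3.920, 4.879)
t=2.075: state=(3.847, 4.115, 5.076)

(x, y, z) = (3.847, 4.115, 5.076)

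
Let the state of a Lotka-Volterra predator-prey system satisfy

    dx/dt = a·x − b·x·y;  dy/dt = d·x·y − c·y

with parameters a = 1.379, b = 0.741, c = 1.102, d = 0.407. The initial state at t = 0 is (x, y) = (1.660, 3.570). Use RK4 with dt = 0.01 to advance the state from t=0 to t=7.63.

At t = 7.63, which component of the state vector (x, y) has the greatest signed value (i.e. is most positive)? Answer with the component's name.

largest component: x

t=0.000: state=(1.660, 3.570)
step 1 (dt=0.01): k1=(-2.102, -1.522), k2=(-2.080, -1.534), k3=(-2.080, -1.534), k4=(-2.057, -1.546); state += dt/6·(k1+2k2+2k3+k4)
t=0.010: state=(1.639, 3.555)
t=0.020: state=(1.619, 3.539)
t=0.030: state=(1.599, 3.523)
continuing one RK4 step at a time; state shown every 25 steps (Δt=0.25):
t=0.250: state=(1.257, 3.138)
t=0.500: state=(1.036, 2.674)
t=0.750: state=(0.928, 2.242)
t=1.000: state=(0.897, 1.866)
t=1.250: state=(0.923, 1.554)
t=1.500: state=(1.001, 1.300)
t=1.750: state=(1.132, 1.100)
t=2.000: state=(1.323, 0.946)
t=2.250: state=(1.586, 0.832)
t=2.500: state=(1.933, 0.755)
t=2.750: state=(2.384, 0.713)
t=3.000: state=(2.951, 0.709)
t=3.250: state=(3.642, 0.753)
t=3.500: state=(4.432, 0.861)
t=3.750: state=(5.243, 1.070)
t=4.000: state=(5.886, 1.434)
t=4.250: state=(6.060, 2.010)
t=4.500: state=(5.505, 2.767)
t=4.750: state=(4.344, 3.478)
t=5.000: state=(3.090, 3.848)
t=5.250: state=(2.136, 3.799)
t=5.500: state=(1.534, 3.467)
t=5.750: state=(1.186, 3.018)
t=6.000: state=(0.999, 2.558)
t=6.250: state=(0.914, 2.139)
t=6.500: state=(0.898, 1.780)
t=6.750: state=(0.938, 1.483)
t=7.000: state=(1.030, 1.244)
t=7.250: state=(1.176, 1.056)
t=7.500: state=(1.384, 0.913)
t=7.630: state=(1.521, 0.854)
compare at T: x=1.521, y=0.854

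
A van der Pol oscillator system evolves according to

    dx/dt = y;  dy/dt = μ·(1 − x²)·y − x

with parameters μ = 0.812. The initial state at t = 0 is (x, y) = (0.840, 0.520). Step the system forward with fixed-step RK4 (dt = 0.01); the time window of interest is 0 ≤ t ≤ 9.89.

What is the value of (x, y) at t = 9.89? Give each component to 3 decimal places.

(x, y) = (-1.953, 0.374)

t=0.000: state=(0.840, 0.520)
step 1 (dt=0.01): k1=(0.520, -0.716), k2=(0.516, -0.721), k3=(0.516, -0.721), k4=(0.513, -0.726); state += dt/6·(k1+2k2+2k3+k4)
t=0.010: state=(0.845, 0.513)
t=0.020: state=(0.850, 0.505)
t=0.030: state=(0.855, 0.498)
continuing one RK4 step at a time; state shown every 50 steps (Δt=0.5):
t=0.500: state=(0.994, 0.072)
t=1.000: state=(0.906, -0.420)
t=1.500: state=(0.573, -0.920)
t=2.000: state=(-0.031, -1.508)
t=2.500: state=(-0.893, -1.790)
t=3.000: state=(-1.590, -0.820)
t=3.500: state=(-1.716, 0.205)
t=4.000: state=(-1.475, 0.710)
t=4.500: state=(-1.019, 1.130)
t=5.000: state=(-0.306, 1.775)
t=5.500: state=(0.772, 2.416)
t=6.000: state=(1.764, 1.200)
t=6.500: state=(1.969, -0.175)
t=7.000: state=(1.741, -0.661)
t=7.500: state=(1.333, -0.980)
t=8.000: state=(0.735, -1.459)
t=8.500: state=(-0.184, -2.250)
t=9.000: state=(-1.376, -2.123)
t=9.500: state=(-1.982, -0.334)
t=9.890: state=(-1.953, 0.374)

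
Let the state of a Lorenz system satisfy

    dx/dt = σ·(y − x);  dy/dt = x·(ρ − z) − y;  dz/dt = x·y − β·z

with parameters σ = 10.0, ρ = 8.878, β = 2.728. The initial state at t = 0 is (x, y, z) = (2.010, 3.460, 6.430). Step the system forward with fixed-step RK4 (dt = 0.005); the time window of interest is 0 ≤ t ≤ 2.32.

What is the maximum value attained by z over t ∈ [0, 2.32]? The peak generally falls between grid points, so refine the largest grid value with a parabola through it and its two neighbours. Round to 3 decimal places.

max z = 9.420

t=0.000: state=(2.010, 3.460, 6.430)
step 1 (dt=0.005): k1=(14.500, 1.460, -10.586), k2=(14.174, 1.600, -10.381), k3=(14.186, 1.596, -10.385), k4=(13.871, 1.734, -10.183); state += dt/6·(k1+2k2+2k3+k4)
t=0.005: state=(2.081, 3.468, 6.378)
t=0.010: state=(2.149, 3.477, 6.328)
t=0.015: state=(2.214, 3.488, 6.280)
continuing one RK4 step at a time; state shown every 20 steps (Δt=0.1):
t=0.100: state=(3.045, 3.841, 5.723)
t=0.200: state=(3.794, 4.539, 5.622)
t=0.300: state=(4.555, 5.321, 6.100)
t=0.400: state=(5.270, 5.893, 7.090)
t=0.500: state=(5.715, 5.946, 8.291)
t=0.600: state=(5.694, 5.427, 9.185)
t=0.700: state=(5.244, 4.661, 9.408)
t=0.800: state=(4.632, 4.040, 9.024)
t=0.900: state=(4.128, 3.732, 8.338)
t=1.000: state=(3.859, 3.718, 7.632)
t=1.100: state=(3.837, 3.925, 7.087)
t=1.200: state=(4.018, 4.283, 6.802)
t=1.300: state=(4.340, 4.705, 6.825)
t=1.400: state=(4.715, 5.081, 7.146)
t=1.500: state=(5.032, 5.282, 7.669)
t=1.600: state=(5.185, 5.232, 8.207)
t=1.700: state=(5.125, 4.966, 8.558)
t=1.800: state=(4.897, 4.620, 8.616)
t=1.900: state=(4.612, 4.337, 8.414)
t=2.000: state=(4.377, 4.194, 8.072)
t=2.100: state=(4.256, 4.199, 7.721)
t=2.200: state=(4.261, 4.325, 7.460)
t=2.300: state=(4.373, 4.524, 7.350)
t=2.320: state=(4.404, 4.568, 7.348)
largest grid value and its neighbours: z(0.675)=9.41843, z(0.680)=9.41970, z(0.685)=9.41928
parabola through these three points peaks at t≈0.681 with z≈9.41976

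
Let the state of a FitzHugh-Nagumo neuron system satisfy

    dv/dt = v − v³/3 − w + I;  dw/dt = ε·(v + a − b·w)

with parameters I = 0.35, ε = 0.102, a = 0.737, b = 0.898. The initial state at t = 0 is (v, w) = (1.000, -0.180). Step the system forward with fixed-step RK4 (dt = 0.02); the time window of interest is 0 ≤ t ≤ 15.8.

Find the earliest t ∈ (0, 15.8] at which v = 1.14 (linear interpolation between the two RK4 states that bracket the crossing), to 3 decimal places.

t = 0.119

t=0.000: state=(1.000, -0.180)
step 1 (dt=0.02): k1=(1.197, 0.194), k2=(1.195, 0.195), k3=(1.195, 0.195), k4=(1.192, 0.196); state += dt/6·(k1+2k2+2k3+k4)
t=0.020: state=(1.024, -0.176)
t=0.040: state=(1.048, -0.172)
t=0.060: state=(1.071, -0.168)
t=0.100: state=(1.118, -0.160)
next step: t=0.120: state=(1.141, -0.156) — v has crossed 1.14
linear interpolation between t=0.100 (1.11820) and t=0.120 (1.14134) → t≈0.119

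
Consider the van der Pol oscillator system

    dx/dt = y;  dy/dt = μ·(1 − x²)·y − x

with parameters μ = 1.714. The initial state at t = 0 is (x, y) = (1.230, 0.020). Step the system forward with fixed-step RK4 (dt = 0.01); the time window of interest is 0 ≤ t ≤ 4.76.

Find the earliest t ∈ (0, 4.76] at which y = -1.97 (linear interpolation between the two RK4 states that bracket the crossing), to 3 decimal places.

t=0.000: state=(1.230, 0.020)
step 1 (dt=0.01): k1=(0.020, -1.248), k2=(0.014, -1.242), k3=(0.014, -1.242), k4=(0.008, -1.237); state += dt/6·(k1+2k2+2k3+k4)
t=0.010: state=(1.230, 0.008)
t=0.020: state=(1.230, -0.005)
t=0.030: state=(1.230, -0.017)
continuing one RK4 step at a time; state shown every 20 steps (Δt=0.2):
t=0.200: state=(1.210, -0.208)
t=0.400: state=(1.149, -0.404)
t=0.600: state=(1.050, -0.589)
t=0.800: state=(0.912, -0.794)
t=1.000: state=(0.728, -1.061)
t=1.200: state=(0.479, -1.452)
t=1.370: state=(0.193, -1.942)
next step: t=1.380: state=(0.174, -1.976) — y has crossed -1.97
linear interpolation between t=1.370 (-1.94174) and t=1.380 (-1.97602) → t≈1.378

t = 1.378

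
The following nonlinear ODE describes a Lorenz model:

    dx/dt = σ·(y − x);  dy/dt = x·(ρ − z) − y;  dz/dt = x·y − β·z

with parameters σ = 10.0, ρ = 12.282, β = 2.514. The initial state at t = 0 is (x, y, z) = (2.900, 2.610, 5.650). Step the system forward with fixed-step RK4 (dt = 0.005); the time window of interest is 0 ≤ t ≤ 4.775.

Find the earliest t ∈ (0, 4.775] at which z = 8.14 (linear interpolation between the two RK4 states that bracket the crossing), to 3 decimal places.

t = 0.287

t=0.000: state=(2.900, 2.610, 5.650)
step 1 (dt=0.005): k1=(-2.900, 16.623, -6.635), k2=(-2.412, 16.581, -6.492), k3=(-2.425, 16.588, -6.490), k4=(-1.949, 16.553, -6.346); state += dt/6·(k1+2k2+2k3+k4)
t=0.005: state=(2.888, 2.693, 5.618)
t=0.010: state=(2.880, 2.776, 5.587)
t=0.015: state=(2.877, 2.858, 5.557)
continuing one RK4 step at a time; state shown every 40 steps (Δt=0.2):
t=0.200: state=(4.722, 6.445, 6.077)
t=0.285: state=(6.328, 8.287, 8.075)
next step: t=0.290: state=(6.426, 8.377, 8.238) — z has crossed 8.14
linear interpolation between t=0.285 (8.07468) and t=0.290 (8.23785) → t≈0.287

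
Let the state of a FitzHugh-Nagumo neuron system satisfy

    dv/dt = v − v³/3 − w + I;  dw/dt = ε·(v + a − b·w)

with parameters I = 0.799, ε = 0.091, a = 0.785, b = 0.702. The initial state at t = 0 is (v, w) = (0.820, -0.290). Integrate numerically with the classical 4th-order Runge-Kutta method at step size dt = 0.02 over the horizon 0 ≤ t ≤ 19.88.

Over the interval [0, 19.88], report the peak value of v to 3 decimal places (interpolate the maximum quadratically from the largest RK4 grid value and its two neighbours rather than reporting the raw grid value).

t=0.000: state=(0.820, -0.290)
step 1 (dt=0.02): k1=(1.725, 0.165), k2=(1.729, 0.166), k3=(1.729, 0.166), k4=(1.732, 0.168); state += dt/6·(k1+2k2+2k3+k4)
t=0.020: state=(0.855, -0.287)
t=0.040: state=(0.889, -0.283)
t=0.060: state=(0.924, -0.280)
continuing one RK4 step at a time; state shown every 50 steps (Δt=1):
t=1.000: state=(1.964, -0.067)
t=2.000: state=(2.004, 0.183)
t=3.000: state=(1.929, 0.415)
t=4.000: state=(1.848, 0.625)
t=5.000: state=(1.765, 0.814)
t=6.000: state=(1.680, 0.985)
t=7.000: state=(1.591, 1.138)
t=8.000: state=(1.498, 1.273)
t=9.000: state=(1.398, 1.391)
t=10.000: state=(1.288, 1.492)
t=11.000: state=(1.161, 1.577)
t=12.000: state=(1.004, 1.644)
t=13.000: state=(0.788, 1.691)
t=14.000: state=(0.419, 1.711)
t=15.000: state=(-0.423, 1.679)
t=16.000: state=(-1.726, 1.545)
t=17.000: state=(-1.964, 1.350)
t=18.000: state=(-1.916, 1.165)
t=19.000: state=(-1.851, 0.996)
t=19.880: state=(-1.793, 0.861)
largest grid value and its neighbours: v(1.480)=2.02297, v(1.500)=2.02307, v(1.520)=2.02306
parabola through these three points peaks at t≈1.509 with v≈2.02308

max v = 2.023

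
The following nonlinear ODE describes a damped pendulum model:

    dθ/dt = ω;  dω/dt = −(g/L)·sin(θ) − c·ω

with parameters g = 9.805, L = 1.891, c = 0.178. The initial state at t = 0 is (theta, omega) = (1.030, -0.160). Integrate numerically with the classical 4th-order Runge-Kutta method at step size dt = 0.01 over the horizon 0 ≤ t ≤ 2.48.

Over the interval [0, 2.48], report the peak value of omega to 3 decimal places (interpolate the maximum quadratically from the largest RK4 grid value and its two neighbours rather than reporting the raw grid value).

max omega = 1.863

t=0.000: state=(1.030, -0.160)
step 1 (dt=0.01): k1=(-0.160, -4.417), k2=(-0.182, -4.411), k3=(-0.182, -4.410), k4=(-0.204, -4.404); state += dt/6·(k1+2k2+2k3+k4)
t=0.010: state=(1.028, -0.204)
t=0.020: state=(1.026, -0.248)
t=0.030: state=(1.023, -0.292)
continuing one RK4 step at a time; state shown every 10 steps (Δt=0.1):
t=0.100: state=(0.992, -0.594)
t=0.200: state=(0.912, -1.003)
t=0.300: state=(0.793, -1.373)
t=0.400: state=(0.639, -1.686)
t=0.500: state=(0.458, -1.925)
t=0.600: state=(0.257, -2.071)
t=0.700: state=(0.047, -2.113)
t=0.800: state=(-0.161, -2.046)
t=0.900: state=(-0.358, -1.877)
t=1.000: state=(-0.534, -1.621)
t=1.100: state=(-0.680, -1.298)
t=1.200: state=(-0.792, -0.929)
t=1.300: state=(-0.865, -0.533)
t=1.400: state=(-0.898, -0.126)
t=1.500: state=(-0.891, 0.278)
t=1.600: state=(-0.843, 0.666)
t=1.700: state=(-0.758, 1.024)
t=1.800: state=(-0.640, 1.338)
t=1.900: state=(-0.493, 1.590)
t=2.000: state=(-0.324, 1.767)
t=2.100: state=(-0.143, 1.855)
t=2.200: state=(0.043, 1.847)
t=2.300: state=(0.224, 1.746)
t=2.400: state=(0.390, 1.559)
t=2.480: state=(0.507, 1.358)
largest grid value and its neighbours: omega(2.130)=1.86252, omega(2.140)=1.86322, omega(2.150)=1.86294
parabola through these three points peaks at t≈2.142 with omega≈1.86324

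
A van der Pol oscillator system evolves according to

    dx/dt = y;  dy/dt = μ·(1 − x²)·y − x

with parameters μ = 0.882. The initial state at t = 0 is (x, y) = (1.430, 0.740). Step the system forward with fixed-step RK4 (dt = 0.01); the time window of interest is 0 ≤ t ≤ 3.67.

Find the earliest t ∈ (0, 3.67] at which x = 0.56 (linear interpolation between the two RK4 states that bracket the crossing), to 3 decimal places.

t = 1.748

t=0.000: state=(1.430, 0.740)
step 1 (dt=0.01): k1=(0.740, -2.112), k2=(0.729, -2.113), k3=(0.729, -2.113), k4=(0.719, -2.113); state += dt/6·(k1+2k2+2k3+k4)
t=0.010: state=(1.437, 0.719)
t=0.020: state=(1.444, 0.698)
t=0.030: state=(1.451, 0.677)
continuing one RK4 step at a time; state shown every 20 steps (Δt=0.2):
t=0.200: state=(1.536, 0.329)
t=0.400: state=(1.566, -0.019)
t=0.600: state=(1.534, -0.290)
t=0.800: state=(1.454, -0.503)
t=1.000: state=(1.335, -0.683)
t=1.200: state=(1.181, -0.856)
t=1.400: state=(0.992, -1.043)
t=1.600: state=(0.762, -1.265)
t=1.740: state=(0.572, -1.451)
next step: t=1.750: state=(0.557, -1.466) — x has crossed 0.56
linear interpolation between t=1.740 (0.57189) and t=1.750 (0.55731) → t≈1.748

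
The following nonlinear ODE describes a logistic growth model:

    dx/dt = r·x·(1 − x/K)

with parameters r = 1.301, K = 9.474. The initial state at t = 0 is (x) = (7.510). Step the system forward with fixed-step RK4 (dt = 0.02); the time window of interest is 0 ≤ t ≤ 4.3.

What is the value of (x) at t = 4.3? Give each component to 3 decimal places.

(x) = (9.465)

t=0.000: state=(7.510)
step 1 (dt=0.02): k1=(2.025), k2=(2.010), k3=(2.010), k4=(1.995); state += dt/6·(k1+2k2+2k3+k4)
t=0.020: state=(7.550)
t=0.040: state=(7.590)
t=0.060: state=(7.629)
continuing one RK4 step at a time; state shown every 10 steps (Δt=0.2):
t=0.200: state=(7.884)
t=0.400: state=(8.200)
t=0.600: state=(8.460)
t=0.800: state=(8.673)
t=1.000: state=(8.844)
t=1.200: state=(8.981)
t=1.400: state=(9.089)
t=1.600: state=(9.175)
t=1.800: state=(9.242)
t=2.000: state=(9.294)
t=2.200: state=(9.335)
t=2.400: state=(9.366)
t=2.600: state=(9.391)
t=2.800: state=(9.410)
t=3.000: state=(9.424)
t=3.200: state=(9.436)
t=3.400: state=(9.444)
t=3.600: state=(9.451)
t=3.800: state=(9.456)
t=4.000: state=(9.460)
t=4.200: state=(9.464)
t=4.300: state=(9.465)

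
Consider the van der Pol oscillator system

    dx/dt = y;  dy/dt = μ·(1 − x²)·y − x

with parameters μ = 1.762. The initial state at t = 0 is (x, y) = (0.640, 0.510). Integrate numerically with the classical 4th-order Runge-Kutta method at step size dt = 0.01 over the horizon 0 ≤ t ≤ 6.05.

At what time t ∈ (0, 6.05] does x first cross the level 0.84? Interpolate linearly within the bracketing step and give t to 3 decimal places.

t = 0.453

t=0.000: state=(0.640, 0.510)
step 1 (dt=0.01): k1=(0.510, -0.109), k2=(0.509, -0.116), k3=(0.509, -0.116), k4=(0.509, -0.122); state += dt/6·(k1+2k2+2k3+k4)
t=0.010: state=(0.645, 0.509)
t=0.020: state=(0.650, 0.508)
t=0.030: state=(0.655, 0.506)
continuing one RK4 step at a time; state shown every 20 steps (Δt=0.2):
t=0.200: state=(0.738, 0.463)
t=0.400: state=(0.822, 0.364)
t=0.450: state=(0.839, 0.332)
next step: t=0.460: state=(0.842, 0.325) — x has crossed 0.84
linear interpolation between t=0.450 (0.83903) and t=0.460 (0.84231) → t≈0.453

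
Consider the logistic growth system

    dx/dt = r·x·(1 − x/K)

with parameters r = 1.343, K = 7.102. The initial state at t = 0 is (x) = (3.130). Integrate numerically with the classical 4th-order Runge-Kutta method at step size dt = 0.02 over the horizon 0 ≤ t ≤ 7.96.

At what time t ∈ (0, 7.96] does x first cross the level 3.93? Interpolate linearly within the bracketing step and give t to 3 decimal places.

t=0.000: state=(3.130)
step 1 (dt=0.02): k1=(2.351), k2=(2.355), k3=(2.355), k4=(2.358); state += dt/6·(k1+2k2+2k3+k4)
t=0.020: state=(3.177)
t=0.040: state=(3.224)
t=0.060: state=(3.272)
t=0.320: state=(3.890)
next step: t=0.340: state=(3.937) — x has crossed 3.93
linear interpolation between t=0.320 (3.89001) and t=0.340 (3.93721) → t≈0.337

t = 0.337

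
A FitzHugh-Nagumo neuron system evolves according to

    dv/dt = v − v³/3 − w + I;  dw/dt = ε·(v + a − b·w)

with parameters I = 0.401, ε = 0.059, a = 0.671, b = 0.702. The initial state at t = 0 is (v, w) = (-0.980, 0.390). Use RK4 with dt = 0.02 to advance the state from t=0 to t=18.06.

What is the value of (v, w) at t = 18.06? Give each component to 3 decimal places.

t=0.000: state=(-0.980, 0.390)
step 1 (dt=0.02): k1=(-0.655, -0.034), k2=(-0.655, -0.035), k3=(-0.655, -0.035), k4=(-0.655, -0.035); state += dt/6·(k1+2k2+2k3+k4)
t=0.020: state=(-0.993, 0.389)
t=0.040: state=(-1.006, 0.389)
t=0.060: state=(-1.019, 0.388)
continuing one RK4 step at a time; state shown every 50 steps (Δt=1):
t=1.000: state=(-1.502, 0.339)
t=2.000: state=(-1.645, 0.272)
t=3.000: state=(-1.640, 0.205)
t=4.000: state=(-1.607, 0.141)
t=5.000: state=(-1.570, 0.082)
t=6.000: state=(-1.531, 0.028)
t=7.000: state=(-1.493, -0.021)
t=8.000: state=(-1.454, -0.067)
t=9.000: state=(-1.415, -0.108)
t=10.000: state=(-1.376, -0.146)
t=11.000: state=(-1.337, -0.180)
t=12.000: state=(-1.296, -0.210)
t=13.000: state=(-1.256, -0.236)
t=14.000: state=(-1.214, -0.259)
t=15.000: state=(-1.171, -0.279)
t=16.000: state=(-1.126, -0.295)
t=17.000: state=(-1.079, -0.308)
t=18.000: state=(-1.028, -0.318)
t=18.060: state=(-1.025, -0.318)

(v, w) = (-1.025, -0.318)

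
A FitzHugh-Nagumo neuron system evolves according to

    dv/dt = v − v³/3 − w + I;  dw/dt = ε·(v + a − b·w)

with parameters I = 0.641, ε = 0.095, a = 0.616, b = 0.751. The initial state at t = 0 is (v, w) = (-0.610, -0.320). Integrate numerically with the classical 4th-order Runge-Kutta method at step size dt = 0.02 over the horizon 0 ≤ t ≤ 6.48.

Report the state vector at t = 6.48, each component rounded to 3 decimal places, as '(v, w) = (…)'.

t=0.000: state=(-0.610, -0.320)
step 1 (dt=0.02): k1=(0.427, 0.023), k2=(0.429, 0.024), k3=(0.429, 0.024), k4=(0.432, 0.024); state += dt/6·(k1+2k2+2k3+k4)
t=0.020: state=(-0.601, -0.320)
t=0.040: state=(-0.593, -0.319)
t=0.060: state=(-0.584, -0.319)
continuing one RK4 step at a time; state shown every 25 steps (Δt=0.5):
t=0.500: state=(-0.358, -0.303)
t=1.000: state=(0.017, -0.272)
t=1.500: state=(0.598, -0.220)
t=2.000: state=(1.320, -0.139)
t=2.500: state=(1.793, -0.031)
t=3.000: state=(1.930, 0.087)
t=3.500: state=(1.935, 0.203)
t=4.000: state=(1.905, 0.314)
t=4.500: state=(1.866, 0.420)
t=5.000: state=(1.826, 0.520)
t=5.500: state=(1.784, 0.615)
t=6.000: state=(1.743, 0.704)
t=6.480: state=(1.702, 0.785)

(v, w) = (1.702, 0.785)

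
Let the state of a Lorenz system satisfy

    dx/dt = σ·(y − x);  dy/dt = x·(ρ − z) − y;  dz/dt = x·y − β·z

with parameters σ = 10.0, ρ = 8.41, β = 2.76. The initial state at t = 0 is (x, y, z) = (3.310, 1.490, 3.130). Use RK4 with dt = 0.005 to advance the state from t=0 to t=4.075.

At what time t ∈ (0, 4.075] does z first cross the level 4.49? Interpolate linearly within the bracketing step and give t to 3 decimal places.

t = 0.344

t=0.000: state=(3.310, 1.490, 3.130)
step 1 (dt=0.005): k1=(-18.200, 15.987, -3.707), k2=(-17.345, 15.737, -3.619), k3=(-17.373, 15.748, -3.618), k4=(-16.544, 15.508, -3.533); state += dt/6·(k1+2k2+2k3+k4)
t=0.005: state=(3.223, 1.569, 3.112)
t=0.010: state=(3.144, 1.645, 3.095)
t=0.015: state=(3.073, 1.719, 3.078)
continuing one RK4 step at a time; state shown every 40 steps (Δt=0.2):
t=0.200: state=(3.194, 4.027, 3.080)
t=0.340: state=(4.697, 5.920, 4.429)
next step: t=0.345: state=(4.759, 5.984, 4.508) — z has crossed 4.49
linear interpolation between t=0.340 (4.42900) and t=0.345 (4.50805) → t≈0.344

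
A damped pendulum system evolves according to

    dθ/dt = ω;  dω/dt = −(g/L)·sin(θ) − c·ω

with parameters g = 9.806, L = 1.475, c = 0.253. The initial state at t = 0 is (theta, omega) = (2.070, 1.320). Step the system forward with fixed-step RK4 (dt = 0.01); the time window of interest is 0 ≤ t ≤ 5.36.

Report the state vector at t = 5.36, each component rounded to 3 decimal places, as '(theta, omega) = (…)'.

(theta, omega) = (0.038, 2.561)

t=0.000: state=(2.070, 1.320)
step 1 (dt=0.01): k1=(1.320, -6.171), k2=(1.289, -6.142), k3=(1.289, -6.142), k4=(1.259, -6.114); state += dt/6·(k1+2k2+2k3+k4)
t=0.010: state=(2.083, 1.259)
t=0.020: state=(2.095, 1.198)
t=0.030: state=(2.107, 1.137)
continuing one RK4 step at a time; state shown every 20 steps (Δt=0.2):
t=0.200: state=(2.217, 0.180)
t=0.400: state=(2.148, -0.877)
t=0.600: state=(1.862, -1.996)
t=0.800: state=(1.344, -3.178)
t=1.000: state=(0.609, -4.080)
t=1.200: state=(-0.229, -4.113)
t=1.400: state=(-0.970, -3.175)
t=1.600: state=(-1.470, -1.803)
t=1.800: state=(-1.691, -0.421)
t=2.000: state=(-1.644, 0.887)
t=2.200: state=(-1.340, 2.133)
t=2.400: state=(-0.804, 3.162)
t=2.600: state=(-0.117, 3.575)
t=2.800: state=(0.565, 3.103)
t=3.000: state=(1.081, 1.991)
t=3.200: state=(1.348, 0.671)
t=3.400: state=(1.351, -0.632)
t=3.600: state=(1.102, -1.827)
t=3.800: state=(0.639, -2.730)
t=4.000: state=(0.051, -3.031)
t=4.200: state=(-0.521, -2.571)
t=4.400: state=(-0.941, -1.567)
t=4.600: state=(-1.135, -0.361)
t=4.800: state=(-1.087, 0.829)
t=5.000: state=(-0.814, 1.852)
t=5.200: state=(-0.372, 2.488)
t=5.360: state=(0.038, 2.561)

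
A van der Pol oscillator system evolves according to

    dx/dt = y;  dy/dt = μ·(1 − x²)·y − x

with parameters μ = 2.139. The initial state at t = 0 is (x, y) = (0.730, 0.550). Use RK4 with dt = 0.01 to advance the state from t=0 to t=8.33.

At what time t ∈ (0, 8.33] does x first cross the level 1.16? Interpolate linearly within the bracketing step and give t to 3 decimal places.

t = 6.080

t=0.000: state=(0.730, 0.550)
step 1 (dt=0.01): k1=(0.550, -0.180), k2=(0.549, -0.189), k3=(0.549, -0.189), k4=(0.548, -0.197); state += dt/6·(k1+2k2+2k3+k4)
t=0.010: state=(0.735, 0.548)
t=0.020: state=(0.741, 0.546)
t=0.030: state=(0.746, 0.544)
continuing one RK4 step at a time; state shown every 50 steps (Δt=0.5):
t=0.500: state=(0.948, 0.261)
t=1.000: state=(0.959, -0.224)
t=1.500: state=(0.711, -0.811)
t=2.000: state=(0.013, -2.259)
t=2.500: state=(-1.540, -2.609)
t=3.000: state=(-1.950, 0.123)
t=3.500: state=(-1.816, 0.338)
t=4.000: state=(-1.628, 0.412)
t=4.500: state=(-1.396, 0.529)
t=5.000: state=(-1.077, 0.786)
t=5.500: state=(-0.525, 1.596)
t=6.000: state=(0.843, 3.967)
t=6.070: state=(1.121, 3.915)
next step: t=6.080: state=(1.160, 3.878) — x has crossed 1.16
linear interpolation between t=6.070 (1.12104) and t=6.080 (1.16001) → t≈6.080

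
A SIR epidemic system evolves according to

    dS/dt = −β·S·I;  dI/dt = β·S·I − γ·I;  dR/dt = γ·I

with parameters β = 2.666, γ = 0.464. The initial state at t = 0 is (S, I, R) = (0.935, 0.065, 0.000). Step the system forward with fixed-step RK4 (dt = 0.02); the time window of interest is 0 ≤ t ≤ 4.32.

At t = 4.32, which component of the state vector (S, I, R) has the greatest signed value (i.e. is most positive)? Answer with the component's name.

largest component: R

t=0.000: state=(0.935, 0.065, 0.000)
step 1 (dt=0.02): k1=(-0.162, 0.132, 0.030), k2=(-0.165, 0.134, 0.031), k3=(-0.165, 0.134, 0.031), k4=(-0.168, 0.137, 0.031); state += dt/6·(k1+2k2+2k3+k4)
t=0.020: state=(0.932, 0.068, 0.001)
t=0.040: state=(0.928, 0.070, 0.001)
t=0.060: state=(0.925, 0.073, 0.002)
continuing one RK4 step at a time; state shown every 10 steps (Δt=0.2):
t=0.200: state=(0.896, 0.097, 0.007)
t=0.400: state=(0.842, 0.140, 0.018)
t=0.600: state=(0.770, 0.196, 0.034)
t=0.800: state=(0.681, 0.264, 0.055)
t=1.000: state=(0.581, 0.336, 0.083)
t=1.200: state=(0.476, 0.406, 0.117)
t=1.400: state=(0.377, 0.465, 0.158)
t=1.600: state=(0.291, 0.506, 0.203)
t=1.800: state=(0.221, 0.528, 0.251)
t=2.000: state=(0.166, 0.533, 0.301)
t=2.200: state=(0.125, 0.525, 0.350)
t=2.400: state=(0.095, 0.507, 0.398)
t=2.600: state=(0.073, 0.483, 0.444)
t=2.800: state=(0.057, 0.456, 0.487)
t=3.000: state=(0.045, 0.427, 0.528)
t=3.200: state=(0.036, 0.397, 0.566)
t=3.400: state=(0.029, 0.369, 0.602)
t=3.600: state=(0.024, 0.341, 0.635)
t=3.800: state=(0.020, 0.314, 0.665)
t=4.000: state=(0.017, 0.289, 0.693)
t=4.200: state=(0.015, 0.266, 0.719)
t=4.320: state=(0.014, 0.253, 0.733)
compare at T: S=0.014, I=0.253, R=0.733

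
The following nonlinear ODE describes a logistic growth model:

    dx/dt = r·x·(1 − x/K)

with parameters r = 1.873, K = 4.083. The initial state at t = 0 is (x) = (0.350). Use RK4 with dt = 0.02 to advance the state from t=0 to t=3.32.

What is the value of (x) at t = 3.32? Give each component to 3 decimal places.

t=0.000: state=(0.350)
step 1 (dt=0.02): k1=(0.599), k2=(0.609), k3=(0.609), k4=(0.618); state += dt/6·(k1+2k2+2k3+k4)
t=0.020: state=(0.362)
t=0.040: state=(0.375)
t=0.060: state=(0.388)
continuing one RK4 step at a time; state shown every 10 steps (Δt=0.2):
t=0.200: state=(0.490)
t=0.400: state=(0.676)
t=0.600: state=(0.914)
t=0.800: state=(1.207)
t=1.000: state=(1.547)
t=1.200: state=(1.920)
t=1.400: state=(2.301)
t=1.600: state=(2.664)
t=1.800: state=(2.988)
t=2.000: state=(3.262)
t=2.200: state=(3.480)
t=2.400: state=(3.649)
t=2.600: state=(3.774)
t=2.800: state=(3.865)
t=3.000: state=(3.931)
t=3.200: state=(3.977)
t=3.320: state=(3.998)

(x) = (3.998)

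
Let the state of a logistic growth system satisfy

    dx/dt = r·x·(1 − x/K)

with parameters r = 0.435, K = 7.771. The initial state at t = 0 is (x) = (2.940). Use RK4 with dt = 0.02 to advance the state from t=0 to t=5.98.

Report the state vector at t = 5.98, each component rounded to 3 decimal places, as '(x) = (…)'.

(x) = (6.927)

t=0.000: state=(2.940)
step 1 (dt=0.02): k1=(0.795), k2=(0.796), k3=(0.796), k4=(0.797); state += dt/6·(k1+2k2+2k3+k4)
t=0.020: state=(2.956)
t=0.040: state=(2.972)
t=0.060: state=(2.988)
continuing one RK4 step at a time; state shown every 10 steps (Δt=0.2):
t=0.200: state=(3.101)
t=0.400: state=(3.264)
t=0.600: state=(3.430)
t=0.800: state=(3.597)
t=1.000: state=(3.766)
t=1.200: state=(3.935)
t=1.400: state=(4.104)
t=1.600: state=(4.272)
t=1.800: state=(4.438)
t=2.000: state=(4.603)
t=2.200: state=(4.764)
t=2.400: state=(4.923)
t=2.600: state=(5.078)
t=2.800: state=(5.229)
t=3.000: state=(5.376)
t=3.200: state=(5.517)
t=3.400: state=(5.654)
t=3.600: state=(5.785)
t=3.800: state=(5.911)
t=4.000: state=(6.031)
t=4.200: state=(6.146)
t=4.400: state=(6.255)
t=4.600: state=(6.358)
t=4.800: state=(6.456)
t=5.000: state=(6.549)
t=5.200: state=(6.635)
t=5.400: state=(6.717)
t=5.600: state=(6.794)
t=5.800: state=(6.866)
t=5.980: state=(6.927)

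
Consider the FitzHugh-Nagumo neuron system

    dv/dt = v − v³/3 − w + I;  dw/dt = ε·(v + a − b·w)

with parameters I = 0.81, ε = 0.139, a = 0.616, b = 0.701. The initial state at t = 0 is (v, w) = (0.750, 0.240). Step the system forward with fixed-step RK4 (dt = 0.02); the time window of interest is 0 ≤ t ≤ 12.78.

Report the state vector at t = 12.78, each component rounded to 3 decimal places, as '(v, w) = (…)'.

(v, w) = (-1.893, 1.138)

t=0.000: state=(0.750, 0.240)
step 1 (dt=0.02): k1=(1.179, 0.166), k2=(1.183, 0.168), k3=(1.183, 0.168), k4=(1.186, 0.169); state += dt/6·(k1+2k2+2k3+k4)
t=0.020: state=(0.774, 0.243)
t=0.040: state=(0.797, 0.247)
t=0.060: state=(0.821, 0.250)
continuing one RK4 step at a time; state shown every 25 steps (Δt=0.5):
t=0.500: state=(1.329, 0.341)
t=1.000: state=(1.688, 0.471)
t=1.500: state=(1.796, 0.610)
t=2.000: state=(1.792, 0.745)
t=2.500: state=(1.750, 0.871)
t=3.000: state=(1.697, 0.989)
t=3.500: state=(1.640, 1.097)
t=4.000: state=(1.581, 1.195)
t=4.500: state=(1.519, 1.285)
t=5.000: state=(1.456, 1.367)
t=5.500: state=(1.390, 1.440)
t=6.000: state=(1.320, 1.505)
t=6.500: state=(1.247, 1.563)
t=7.000: state=(1.168, 1.612)
t=7.500: state=(1.081, 1.654)
t=8.000: state=(0.983, 1.687)
t=8.500: state=(0.868, 1.711)
t=9.000: state=(0.727, 1.726)
t=9.500: state=(0.544, 1.729)
t=10.000: state=(0.284, 1.717)
t=10.500: state=(-0.113, 1.684)
t=11.000: state=(-0.717, 1.618)
t=11.500: state=(-1.406, 1.510)
t=12.000: state=(-1.800, 1.369)
t=12.500: state=(-1.895, 1.220)
t=12.780: state=(-1.893, 1.138)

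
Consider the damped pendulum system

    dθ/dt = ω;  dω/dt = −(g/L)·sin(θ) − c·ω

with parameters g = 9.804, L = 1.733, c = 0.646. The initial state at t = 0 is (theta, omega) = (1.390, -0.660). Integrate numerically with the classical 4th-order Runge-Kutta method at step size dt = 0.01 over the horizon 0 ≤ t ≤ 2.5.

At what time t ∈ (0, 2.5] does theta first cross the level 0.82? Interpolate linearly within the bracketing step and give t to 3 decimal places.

t = 0.377

t=0.000: state=(1.390, -0.660)
step 1 (dt=0.01): k1=(-0.660, -5.139), k2=(-0.686, -5.119), k3=(-0.686, -5.119), k4=(-0.711, -5.099); state += dt/6·(k1+2k2+2k3+k4)
t=0.010: state=(1.383, -0.711)
t=0.020: state=(1.376, -0.762)
t=0.030: state=(1.368, -0.812)
continuing one RK4 step at a time; state shown every 10 steps (Δt=0.1):
t=0.100: state=(1.299, -1.153)
t=0.200: state=(1.161, -1.597)
t=0.300: state=(0.982, -1.978)
t=0.370: state=(0.835, -2.196)
next step: t=0.380: state=(0.813, -2.223) — theta has crossed 0.82
linear interpolation between t=0.370 (0.83531) and t=0.380 (0.81322) → t≈0.377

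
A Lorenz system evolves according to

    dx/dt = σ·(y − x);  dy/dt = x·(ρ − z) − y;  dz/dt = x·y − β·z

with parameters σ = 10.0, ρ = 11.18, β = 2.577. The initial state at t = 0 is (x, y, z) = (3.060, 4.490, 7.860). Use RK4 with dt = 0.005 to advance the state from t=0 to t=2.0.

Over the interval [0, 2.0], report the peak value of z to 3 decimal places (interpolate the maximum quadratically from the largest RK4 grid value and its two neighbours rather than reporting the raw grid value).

max z = 12.145

t=0.000: state=(3.060, 4.490, 7.860)
step 1 (dt=0.005): k1=(14.300, 5.669, -6.516), k2=(14.084, 5.824, -6.269), k3=(14.093, 5.820, -6.272), k4=(13.886, 5.972, -6.028); state += dt/6·(k1+2k2+2k3+k4)
t=0.005: state=(3.130, 4.519, 7.829)
t=0.010: state=(3.199, 4.550, 7.800)
t=0.015: state=(3.266, 4.582, 7.773)
continuing one RK4 step at a time; state shown every 20 steps (Δt=0.1):
t=0.100: state=(4.238, 5.290, 7.673)
t=0.200: state=(5.259, 6.241, 8.376)
t=0.300: state=(6.118, 6.791, 9.805)
t=0.400: state=(6.478, 6.483, 11.339)
t=0.500: state=(6.130, 5.478, 12.120)
t=0.600: state=(5.331, 4.472, 11.861)
t=0.700: state=(4.559, 3.922, 10.962)
t=0.800: state=(4.108, 3.851, 9.929)
t=0.900: state=(4.036, 4.140, 9.089)
t=1.000: state=(4.289, 4.676, 8.634)
t=1.100: state=(4.775, 5.336, 8.678)
t=1.200: state=(5.354, 5.914, 9.240)
t=1.300: state=(5.817, 6.145, 10.148)
t=1.400: state=(5.952, 5.883, 10.999)
t=1.500: state=(5.698, 5.289, 11.382)
t=1.600: state=(5.217, 4.709, 11.189)
t=1.700: state=(4.759, 4.381, 10.625)
t=1.800: state=(4.495, 4.353, 9.973)
t=1.900: state=(4.475, 4.571, 9.459)
t=2.000: state=(4.668, 4.946, 9.223)
largest grid value and its neighbours: z(0.515)=12.14264, z(0.520)=12.14489, z(0.525)=12.14451
parabola through these three points peaks at t≈0.522 with z≈12.14506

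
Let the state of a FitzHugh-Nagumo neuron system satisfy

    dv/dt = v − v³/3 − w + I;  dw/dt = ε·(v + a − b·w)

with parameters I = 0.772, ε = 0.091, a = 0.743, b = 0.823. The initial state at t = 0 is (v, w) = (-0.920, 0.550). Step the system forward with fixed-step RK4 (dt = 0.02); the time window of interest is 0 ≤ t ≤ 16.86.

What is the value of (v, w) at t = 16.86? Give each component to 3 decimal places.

(v, w) = (1.749, 0.817)

t=0.000: state=(-0.920, 0.550)
step 1 (dt=0.02): k1=(-0.438, -0.057), k2=(-0.439, -0.058), k3=(-0.439, -0.058), k4=(-0.439, -0.058); state += dt/6·(k1+2k2+2k3+k4)
t=0.020: state=(-0.929, 0.549)
t=0.040: state=(-0.938, 0.548)
t=0.060: state=(-0.946, 0.546)
continuing one RK4 step at a time; state shown every 50 steps (Δt=1):
t=1.000: state=(-1.300, 0.477)
t=2.000: state=(-1.449, 0.385)
t=3.000: state=(-1.445, 0.295)
t=4.000: state=(-1.392, 0.214)
t=5.000: state=(-1.322, 0.145)
t=6.000: state=(-1.243, 0.087)
t=7.000: state=(-1.157, 0.041)
t=8.000: state=(-1.061, 0.006)
t=9.000: state=(-0.947, -0.018)
t=10.000: state=(-0.802, -0.028)
t=11.000: state=(-0.588, -0.023)
t=12.000: state=(-0.192, 0.008)
t=13.000: state=(0.720, 0.091)
t=14.000: state=(1.754, 0.265)
t=15.000: state=(1.879, 0.474)
t=16.000: state=(1.816, 0.667)
t=16.860: state=(1.749, 0.817)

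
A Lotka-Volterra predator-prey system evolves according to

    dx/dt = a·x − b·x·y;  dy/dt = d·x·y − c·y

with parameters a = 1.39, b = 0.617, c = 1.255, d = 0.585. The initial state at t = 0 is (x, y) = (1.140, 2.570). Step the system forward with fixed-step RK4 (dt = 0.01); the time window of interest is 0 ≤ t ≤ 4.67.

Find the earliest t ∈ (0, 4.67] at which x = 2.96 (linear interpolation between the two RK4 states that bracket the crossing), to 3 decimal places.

t = 2.281

t=0.000: state=(1.140, 2.570)
step 1 (dt=0.01): k1=(-0.223, -1.511), k2=(-0.218, -1.509), k3=(-0.218, -1.509), k4=(-0.212, -1.506); state += dt/6·(k1+2k2+2k3+k4)
t=0.010: state=(1.138, 2.555)
t=0.020: state=(1.136, 2.540)
t=0.030: state=(1.134, 2.525)
continuing one RK4 step at a time; state shown every 20 steps (Δt=0.2):
t=0.200: state=(1.116, 2.281)
t=0.400: state=(1.131, 2.023)
t=0.600: state=(1.180, 1.801)
t=0.800: state=(1.262, 1.616)
t=1.000: state=(1.378, 1.467)
t=1.200: state=(1.530, 1.352)
t=1.400: state=(1.719, 1.272)
t=1.600: state=(1.946, 1.226)
t=1.800: state=(2.212, 1.216)
t=2.000: state=(2.510, 1.247)
t=2.200: state=(2.829, 1.325)
t=2.280: state=(2.959, 1.373)
next step: t=2.290: state=(2.975, 1.379) — x has crossed 2.96
linear interpolation between t=2.280 (2.95870) and t=2.290 (2.97475) → t≈2.281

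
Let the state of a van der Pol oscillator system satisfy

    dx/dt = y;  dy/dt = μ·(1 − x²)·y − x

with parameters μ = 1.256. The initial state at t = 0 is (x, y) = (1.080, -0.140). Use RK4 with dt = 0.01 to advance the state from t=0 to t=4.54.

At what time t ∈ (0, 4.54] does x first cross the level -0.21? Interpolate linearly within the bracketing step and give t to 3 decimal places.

t=0.000: state=(1.080, -0.140)
step 1 (dt=0.01): k1=(-0.140, -1.051), k2=(-0.145, -1.049), k3=(-0.145, -1.049), k4=(-0.150, -1.048); state += dt/6·(k1+2k2+2k3+k4)
t=0.010: state=(1.079, -0.150)
t=0.020: state=(1.077, -0.161)
t=0.030: state=(1.075, -0.171)
continuing one RK4 step at a time; state shown every 20 steps (Δt=0.2):
t=0.200: state=(1.031, -0.345)
t=0.400: state=(0.942, -0.546)
t=0.600: state=(0.812, -0.759)
t=0.800: state=(0.636, -1.010)
t=1.000: state=(0.404, -1.326)
t=1.200: state=(0.100, -1.733)
t=1.360: state=(-0.207, -2.106)
next step: t=1.370: state=(-0.228, -2.130) — x has crossed -0.21
linear interpolation between t=1.360 (-0.20728) and t=1.370 (-0.22846) → t≈1.361

t = 1.361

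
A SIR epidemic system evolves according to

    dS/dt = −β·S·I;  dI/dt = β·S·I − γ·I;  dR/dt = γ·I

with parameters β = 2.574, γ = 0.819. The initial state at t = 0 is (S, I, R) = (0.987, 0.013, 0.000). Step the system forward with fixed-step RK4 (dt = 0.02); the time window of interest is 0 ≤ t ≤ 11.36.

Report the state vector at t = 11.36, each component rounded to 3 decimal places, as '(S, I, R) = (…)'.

(S, I, R) = (0.050, 0.002, 0.948)

t=0.000: state=(0.987, 0.013, 0.000)
step 1 (dt=0.02): k1=(-0.033, 0.022, 0.011), k2=(-0.034, 0.023, 0.011), k3=(-0.034, 0.023, 0.011), k4=(-0.034, 0.023, 0.011); state += dt/6·(k1+2k2+2k3+k4)
t=0.020: state=(0.986, 0.013, 0.000)
t=0.040: state=(0.986, 0.014, 0.000)
t=0.060: state=(0.985, 0.014, 0.001)
continuing one RK4 step at a time; state shown every 25 steps (Δt=0.5):
t=0.500: state=(0.961, 0.030, 0.008)
t=1.000: state=(0.905, 0.067, 0.027)
t=1.500: state=(0.798, 0.134, 0.068)
t=2.000: state=(0.634, 0.225, 0.141)
t=2.500: state=(0.450, 0.300, 0.250)
t=3.000: state=(0.300, 0.321, 0.379)
t=3.500: state=(0.201, 0.293, 0.506)
t=4.000: state=(0.142, 0.242, 0.616)
t=4.500: state=(0.108, 0.188, 0.704)
t=5.000: state=(0.088, 0.142, 0.771)
t=5.500: state=(0.075, 0.104, 0.821)
t=6.000: state=(0.067, 0.076, 0.858)
t=6.500: state=(0.061, 0.055, 0.884)
t=7.000: state=(0.058, 0.039, 0.903)
t=7.500: state=(0.055, 0.028, 0.917)
t=8.000: state=(0.054, 0.020, 0.926)
t=8.500: state=(0.053, 0.014, 0.933)
t=9.000: state=(0.052, 0.010, 0.938)
t=9.500: state=(0.051, 0.007, 0.942)
t=10.000: state=(0.051, 0.005, 0.944)
t=10.500: state=(0.050, 0.004, 0.946)
t=11.000: state=(0.050, 0.003, 0.947)
t=11.360: state=(0.050, 0.002, 0.948)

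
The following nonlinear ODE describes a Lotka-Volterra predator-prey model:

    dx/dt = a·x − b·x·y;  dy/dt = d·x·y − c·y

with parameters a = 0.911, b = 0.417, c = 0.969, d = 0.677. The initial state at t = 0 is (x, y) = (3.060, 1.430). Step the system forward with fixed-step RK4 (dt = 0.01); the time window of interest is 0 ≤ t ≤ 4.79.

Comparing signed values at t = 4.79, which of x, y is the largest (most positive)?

largest component: y

t=0.000: state=(3.060, 1.430)
step 1 (dt=0.01): k1=(0.963, 1.577), k2=(0.954, 1.590), k3=(0.954, 1.590), k4=(0.946, 1.604); state += dt/6·(k1+2k2+2k3+k4)
t=0.010: state=(3.070, 1.446)
t=0.020: state=(3.079, 1.462)
t=0.030: state=(3.088, 1.479)
continuing one RK4 step at a time; state shown every 20 steps (Δt=0.2):
t=0.200: state=(3.211, 1.803)
t=0.400: state=(3.250, 2.304)
t=0.600: state=(3.137, 2.930)
t=0.800: state=(2.864, 3.630)
t=1.000: state=(2.467, 4.294)
t=1.200: state=(2.024, 4.795)
t=1.400: state=(1.608, 5.048)
t=1.600: state=(1.264, 5.046)
t=1.800: state=(1.003, 4.842)
t=2.000: state=(0.814, 4.508)
t=2.200: state=(0.682, 4.108)
t=2.400: state=(0.591, 3.687)
t=2.600: state=(0.531, 3.276)
t=2.800: state=(0.492, 2.892)
t=3.000: state=(0.471, 2.543)
t=3.200: state=(0.463, 2.231)
t=3.400: state=(0.467, 1.958)
t=3.600: state=(0.481, 1.719)
t=3.800: state=(0.504, 1.514)
t=4.000: state=(0.537, 1.338)
t=4.200: state=(0.580, 1.189)
t=4.400: state=(0.634, 1.063)
t=4.600: state=(0.699, 0.959)
t=4.790: state=(0.773, 0.876)
compare at T: x=0.773, y=0.876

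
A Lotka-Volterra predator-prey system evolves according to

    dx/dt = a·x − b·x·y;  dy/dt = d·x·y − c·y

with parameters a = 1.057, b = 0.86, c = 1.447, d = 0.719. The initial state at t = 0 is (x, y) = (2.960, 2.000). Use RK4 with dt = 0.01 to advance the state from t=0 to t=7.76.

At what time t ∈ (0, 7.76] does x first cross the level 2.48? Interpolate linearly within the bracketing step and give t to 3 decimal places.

t=0.000: state=(2.960, 2.000)
step 1 (dt=0.01): k1=(-1.962, 1.362), k2=(-1.973, 1.353), k3=(-1.973, 1.353), k4=(-1.984, 1.343); state += dt/6·(k1+2k2+2k3+k4)
t=0.010: state=(2.940, 2.014)
t=0.020: state=(2.920, 2.027)
t=0.030: state=(2.900, 2.040)
t=0.220: state=(2.496, 2.241)
next step: t=0.230: state=(2.474, 2.249) — x has crossed 2.48
linear interpolation between t=0.220 (2.49552) and t=0.230 (2.47382) → t≈0.227

t = 0.227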